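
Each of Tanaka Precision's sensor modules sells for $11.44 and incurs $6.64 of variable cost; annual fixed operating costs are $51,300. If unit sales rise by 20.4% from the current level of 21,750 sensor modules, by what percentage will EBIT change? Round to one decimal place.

+40.1%

Contribution at this volume is 21,750 × $4.80 = $104,400.00.
EBIT = $104,400.00 − $51,300 = $53,100.00.
DOL = contribution ÷ EBIT = $104,400.00 ÷ $53,100.00 = 1.9661.
%ΔEBIT = DOL × %ΔSales = 1.9661 × +20.4% = +40.1%.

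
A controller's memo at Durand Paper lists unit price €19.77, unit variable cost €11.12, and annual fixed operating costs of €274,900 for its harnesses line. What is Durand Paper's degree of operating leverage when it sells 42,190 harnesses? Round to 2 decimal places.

4.05

Contribution at this volume is 42,190 × €8.65 = €364,943.50.
Subtracting fixed costs: EBIT = €364,943.50 − €274,900 = €90,043.50.
Degree of operating leverage = €364,943.50 / €90,043.50 = 4.0530.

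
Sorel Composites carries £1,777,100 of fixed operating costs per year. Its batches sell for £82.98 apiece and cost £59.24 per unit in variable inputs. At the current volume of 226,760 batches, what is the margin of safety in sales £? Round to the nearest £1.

Unit CM = price − variable cost = £82.98 − £59.24 = £23.74. Break-even units = £1,777,100 ÷ £23.74 = 74,856.78; break-even revenue = 74,856.78 × £82.98 = £6,211,615.75.
Actual sales revenue = 226,760 × £82.98 = £18,816,544.80.
Margin of safety = £18,816,544.80 − £6,211,615.75 = £12,604,929.

£12,604,929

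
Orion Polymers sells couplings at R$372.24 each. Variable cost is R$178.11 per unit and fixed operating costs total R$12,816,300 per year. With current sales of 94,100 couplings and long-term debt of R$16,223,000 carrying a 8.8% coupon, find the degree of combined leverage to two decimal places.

4.54

Total contribution margin = 94,100 × R$194.13 = R$18,267,633.00.
Operating income = contribution − fixed costs = R$18,267,633.00 − R$12,816,300 = R$5,451,333.00. Interest = R$1,427,624.00.
DOL = R$18,267,633.00 ÷ R$5,451,333.00 = 3.3510; DFL = R$5,451,333.00 ÷ R$4,023,709.00 = 1.3548.
Combined leverage = 3.3510 × 1.3548 = 4.5399.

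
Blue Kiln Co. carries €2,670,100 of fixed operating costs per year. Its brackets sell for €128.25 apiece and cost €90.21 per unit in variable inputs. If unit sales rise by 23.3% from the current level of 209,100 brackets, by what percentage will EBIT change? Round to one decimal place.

At 209,100 units, contribution = 209,100 × €38.04 = €7,954,164.00.
Operating income = contribution − fixed costs = €7,954,164.00 − €2,670,100 = €5,284,064.00.
DOL = contribution ÷ EBIT = €7,954,164.00 ÷ €5,284,064.00 = 1.5053.
Operating income changes by 1.5053 × +23.3% = +35.1%.

+35.1%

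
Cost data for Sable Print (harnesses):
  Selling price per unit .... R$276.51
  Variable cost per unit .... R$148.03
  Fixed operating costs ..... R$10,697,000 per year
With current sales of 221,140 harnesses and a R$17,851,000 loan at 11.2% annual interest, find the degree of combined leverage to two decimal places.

1.81

Contribution at this volume is 221,140 × R$128.48 = R$28,412,067.20.
Operating income = contribution − fixed costs = R$28,412,067.20 − R$10,697,000 = R$17,715,067.20. Interest = R$1,999,312.00.
DOL = R$28,412,067.20 ÷ R$17,715,067.20 = 1.6038; DFL = R$17,715,067.20 ÷ R$15,715,755.20 = 1.1272.
Combined leverage = 1.6038 × 1.1272 = 1.8078.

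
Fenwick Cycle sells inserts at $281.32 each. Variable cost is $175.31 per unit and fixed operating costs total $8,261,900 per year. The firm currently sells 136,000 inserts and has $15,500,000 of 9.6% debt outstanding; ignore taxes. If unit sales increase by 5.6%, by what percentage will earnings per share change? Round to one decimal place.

+17.3%

Contribution at this volume is 136,000 × $106.01 = $14,417,360.00.
Subtracting fixed costs: EBIT = $14,417,360.00 − $8,261,900 = $6,155,460.00.
Interest = $1,488,000.00, so EBIT − I = $4,667,460.00.
Degree of combined leverage = contribution ÷ (EBIT − I) = $14,417,360.00 ÷ $4,667,460.00 = 3.0889.
%ΔEPS = DCL × %ΔSales = 3.0889 × +5.6% = +17.3%.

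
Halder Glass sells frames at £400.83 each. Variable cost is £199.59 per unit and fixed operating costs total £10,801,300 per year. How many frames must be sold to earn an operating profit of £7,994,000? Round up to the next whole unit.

93,398 frames

Each unit contributes £400.83 − £199.59 = £201.24.
Need Q such that Q × £201.24 − £10,801,300 = £7,994,000, i.e. Q = £18,795,300 / £201.24 = 93,397.44 → 93,398.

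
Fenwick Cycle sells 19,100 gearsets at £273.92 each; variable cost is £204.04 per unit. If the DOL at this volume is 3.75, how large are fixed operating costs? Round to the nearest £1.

At 19,100 units, contribution = 19,100 × £69.88 = £1,334,708.00.
Since DOL = CM ÷ EBIT, EBIT = £1,334,708.00 ÷ 3.75 = £355,922.13.
And FC = contribution − EBIT = £1,334,708.00 − £355,922.13 = £978,786.

£978,786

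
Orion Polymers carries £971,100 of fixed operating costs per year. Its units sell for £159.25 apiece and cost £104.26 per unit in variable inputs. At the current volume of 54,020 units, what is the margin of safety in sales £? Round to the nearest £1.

£5,790,398

Unit CM = price − variable cost = £159.25 − £104.26 = £54.99. Break-even units = £971,100 ÷ £54.99 = 17,659.57; break-even revenue = 17,659.57 × £159.25 = £2,812,287.23.
Actual sales revenue = 54,020 × £159.25 = £8,602,685.00.
Margin of safety = £8,602,685.00 − £2,812,287.23 = £5,790,398.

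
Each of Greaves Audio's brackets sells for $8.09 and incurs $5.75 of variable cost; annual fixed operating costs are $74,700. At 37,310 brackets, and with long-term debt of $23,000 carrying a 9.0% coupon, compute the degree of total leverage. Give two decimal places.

8.29

Contribution at this volume is 37,310 × $2.34 = $87,305.40.
Subtracting fixed costs: EBIT = $87,305.40 − $74,700 = $12,605.40. Interest = $2,070.00.
DOL = $87,305.40 ÷ $12,605.40 = 6.9260; DFL = $12,605.40 ÷ $10,535.40 = 1.1965.
Combined leverage = 6.9260 × 1.1965 = 8.2870.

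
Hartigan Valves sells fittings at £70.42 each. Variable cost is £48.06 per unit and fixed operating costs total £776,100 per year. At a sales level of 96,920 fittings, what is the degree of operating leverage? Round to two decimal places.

1.56

At 96,920 units, contribution = 96,920 × £22.36 = £2,167,131.20.
Operating income = contribution − fixed costs = £2,167,131.20 − £776,100 = £1,391,031.20.
DOL = contribution ÷ EBIT = £2,167,131.20 ÷ £1,391,031.20 = 1.5579.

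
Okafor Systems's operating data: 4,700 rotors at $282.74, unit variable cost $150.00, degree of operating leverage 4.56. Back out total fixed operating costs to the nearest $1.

$487,063

At 4,700 units, contribution = 4,700 × $132.74 = $623,878.00.
DOL = contribution / EBIT, so EBIT = $623,878.00 / 4.56 = $136,815.35.
Fixed costs = CM − EBIT = $623,878.00 − $136,815.35 = $487,063.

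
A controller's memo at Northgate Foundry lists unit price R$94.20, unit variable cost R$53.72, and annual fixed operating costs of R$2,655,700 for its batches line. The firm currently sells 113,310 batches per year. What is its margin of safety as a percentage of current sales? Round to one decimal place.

42.1%

Each unit contributes R$94.20 − R$53.72 = R$40.48. Break-even units = R$2,655,700 ÷ R$40.48 = 65,605.24; break-even revenue = 65,605.24 × R$94.20 = R$6,180,013.34.
Actual sales revenue = 113,310 × R$94.20 = R$10,673,802.00.
Margin of safety = (R$10,673,802.00 − R$6,180,013.34) ÷ R$10,673,802.00 = 42.1%.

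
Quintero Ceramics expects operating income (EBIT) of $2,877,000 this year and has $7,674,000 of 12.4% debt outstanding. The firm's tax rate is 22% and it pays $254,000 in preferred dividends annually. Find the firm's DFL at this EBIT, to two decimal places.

1.80

Annual interest charges come to $951,576.00.
Preferred dividends grossed up pre-tax: $254,000 / (1 − 0.22) = $325,641.03.
DFL = EBIT ÷ [EBIT − I − D_p/(1−t)] = $2,877,000 ÷ [$2,877,000 − $951,576.00 − $325,641.03] = $2,877,000 ÷ $1,599,782.97 = 1.7984.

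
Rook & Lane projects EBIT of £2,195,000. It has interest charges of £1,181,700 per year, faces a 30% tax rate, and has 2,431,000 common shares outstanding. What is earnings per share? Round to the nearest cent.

Interest = £1,181,700.00, so EBT = £2,195,000 − £1,181,700.00 = £1,013,300.00.
After tax at 30%: net income = £1,013,300.00 × 0.70 = £709,310.00.
EPS = £709,310.00 ÷ 2,431,000 = £0.29.

£0.29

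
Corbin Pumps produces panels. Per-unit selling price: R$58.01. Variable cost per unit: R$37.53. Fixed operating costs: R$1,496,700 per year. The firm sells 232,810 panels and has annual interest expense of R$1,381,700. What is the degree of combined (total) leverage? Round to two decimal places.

Contribution at this volume is 232,810 × R$20.48 = R$4,767,948.80.
EBIT = R$4,767,948.80 − R$1,496,700 = R$3,271,248.80. Interest = R$1,381,700.00, so EBIT − I = R$1,889,548.80.
Degree of total leverage = total CM / (EBIT − interest) = R$4,767,948.80 / R$1,889,548.80 = 2.5233.

2.52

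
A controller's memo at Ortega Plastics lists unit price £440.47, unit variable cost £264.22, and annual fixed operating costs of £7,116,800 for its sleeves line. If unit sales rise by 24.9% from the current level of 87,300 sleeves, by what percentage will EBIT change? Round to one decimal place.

+46.3%

At 87,300 units, contribution = 87,300 × £176.25 = £15,386,625.00.
EBIT = £15,386,625.00 − £7,116,800 = £8,269,825.00.
So DOL = total CM / EBIT = £15,386,625.00 / £8,269,825.00 = 1.8606.
%ΔEBIT = DOL × %ΔSales = 1.8606 × +24.9% = +46.3%.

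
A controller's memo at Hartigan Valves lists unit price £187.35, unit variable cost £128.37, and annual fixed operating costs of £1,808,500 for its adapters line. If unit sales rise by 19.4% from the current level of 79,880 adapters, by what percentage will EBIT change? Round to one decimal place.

Contribution at this volume is 79,880 × £58.98 = £4,711,322.40.
EBIT = £4,711,322.40 − £1,808,500 = £2,902,822.40.
Degree of operating leverage = £4,711,322.40 / £2,902,822.40 = 1.6230.
So EBIT moves 1.6230 × (+19.4%) = +31.5%.

+31.5%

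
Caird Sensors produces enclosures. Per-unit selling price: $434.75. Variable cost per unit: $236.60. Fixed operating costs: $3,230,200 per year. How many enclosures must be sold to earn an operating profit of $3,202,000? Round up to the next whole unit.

32,462 enclosures

Unit CM = price − variable cost = $434.75 − $236.60 = $198.15.
Need Q such that Q × $198.15 − $3,230,200 = $3,202,000, i.e. Q = $6,432,200 / $198.15 = 32,461.27 → 32,462.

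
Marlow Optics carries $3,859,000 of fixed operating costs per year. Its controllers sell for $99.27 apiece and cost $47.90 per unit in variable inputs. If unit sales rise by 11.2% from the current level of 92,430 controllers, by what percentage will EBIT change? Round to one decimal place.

+59.8%

Contribution at this volume is 92,430 × $51.37 = $4,748,129.10.
Operating income = contribution − fixed costs = $4,748,129.10 − $3,859,000 = $889,129.10.
So DOL = total CM / EBIT = $4,748,129.10 / $889,129.10 = 5.3402.
Operating income changes by 5.3402 × +11.2% = +59.8%.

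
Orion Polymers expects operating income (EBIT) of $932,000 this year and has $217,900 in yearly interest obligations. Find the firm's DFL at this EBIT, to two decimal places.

Annual interest charges come to $217,900.00.
Degree of financial leverage = EBIT / (EBIT − interest) = $932,000 / $714,100.00 = 1.3051.

1.31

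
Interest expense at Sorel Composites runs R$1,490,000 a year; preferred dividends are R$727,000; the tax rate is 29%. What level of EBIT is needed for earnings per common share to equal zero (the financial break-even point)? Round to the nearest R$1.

R$2,513,944

Preferred dividends are paid after tax, so their pre-tax equivalent is R$727,000 ÷ (1 − 0.29) = R$1,023,943.66.
Financial break-even EBIT = interest + D_p ÷ (1 − t) = R$1,490,000 + R$1,023,943.66 = R$2,513,943.66.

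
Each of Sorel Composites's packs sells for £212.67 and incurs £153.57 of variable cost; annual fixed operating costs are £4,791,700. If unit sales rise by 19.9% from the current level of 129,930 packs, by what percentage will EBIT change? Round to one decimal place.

+52.9%

At 129,930 units, contribution = 129,930 × £59.10 = £7,678,863.00.
Operating income = contribution − fixed costs = £7,678,863.00 − £4,791,700 = £2,887,163.00.
So DOL = total CM / EBIT = £7,678,863.00 / £2,887,163.00 = 2.6597.
So EBIT moves 2.6597 × (+19.9%) = +52.9%.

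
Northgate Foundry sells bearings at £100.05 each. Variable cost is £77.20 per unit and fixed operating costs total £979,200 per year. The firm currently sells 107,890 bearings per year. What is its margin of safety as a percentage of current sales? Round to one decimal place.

60.3%

Contribution margin per unit = £100.05 − £77.20 = £22.85. Break-even units = £979,200 ÷ £22.85 = 42,853.39; break-even revenue = 42,853.39 × £100.05 = £4,287,481.84.
Current sales = 107,890 × £100.05 = £10,794,394.50.
Margin of safety = (£10,794,394.50 − £4,287,481.84) ÷ £10,794,394.50 = 60.3%.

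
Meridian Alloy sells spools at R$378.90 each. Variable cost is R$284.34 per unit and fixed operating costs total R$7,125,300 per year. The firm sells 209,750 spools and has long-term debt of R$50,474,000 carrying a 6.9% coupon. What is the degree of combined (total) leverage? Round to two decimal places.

2.15

Total contribution margin = 209,750 × R$94.56 = R$19,833,960.00.
Subtracting fixed costs: EBIT = R$19,833,960.00 − R$7,125,300 = R$12,708,660.00. Interest = R$3,482,706.00.
DOL = R$19,833,960.00 ÷ R$12,708,660.00 = 1.5607; DFL = R$12,708,660.00 ÷ R$9,225,954.00 = 1.3775.
Combined leverage = 1.5607 × 1.3775 = 2.1499.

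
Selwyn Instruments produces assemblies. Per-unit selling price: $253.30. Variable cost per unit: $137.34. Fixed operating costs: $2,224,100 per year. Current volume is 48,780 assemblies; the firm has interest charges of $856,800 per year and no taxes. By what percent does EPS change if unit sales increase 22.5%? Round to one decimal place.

+49.4%

Total contribution margin = 48,780 × $115.96 = $5,656,528.80.
EBIT = $5,656,528.80 − $2,224,100 = $3,432,428.80.
After interest of $856,800.00, pre-tax earnings = $2,575,628.80.
Degree of combined leverage = contribution ÷ (EBIT − I) = $5,656,528.80 ÷ $2,575,628.80 = 2.1962.
EPS therefore changes by 2.1962 × (+22.5%) = +49.4%.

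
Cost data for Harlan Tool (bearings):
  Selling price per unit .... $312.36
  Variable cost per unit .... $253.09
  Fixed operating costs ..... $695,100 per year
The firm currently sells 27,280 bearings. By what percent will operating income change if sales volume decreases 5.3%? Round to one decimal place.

At 27,280 units, contribution = 27,280 × $59.27 = $1,616,885.60.
Operating income = contribution − fixed costs = $1,616,885.60 − $695,100 = $921,785.60.
So DOL = total CM / EBIT = $1,616,885.60 / $921,785.60 = 1.7541.
So EBIT moves 1.7541 × (-5.3%) = -9.3%.

-9.3%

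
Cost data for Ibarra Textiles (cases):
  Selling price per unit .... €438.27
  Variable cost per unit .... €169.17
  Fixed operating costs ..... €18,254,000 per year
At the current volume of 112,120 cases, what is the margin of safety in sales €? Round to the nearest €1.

€19,409,436

Unit CM = price − variable cost = €438.27 − €169.17 = €269.10. Break-even units = €18,254,000 ÷ €269.10 = 67,833.52; break-even revenue = 67,833.52 × €438.27 = €29,729,396.43.
Actual sales revenue = 112,120 × €438.27 = €49,138,832.40.
Margin of safety = €49,138,832.40 − €29,729,396.43 = €19,409,436.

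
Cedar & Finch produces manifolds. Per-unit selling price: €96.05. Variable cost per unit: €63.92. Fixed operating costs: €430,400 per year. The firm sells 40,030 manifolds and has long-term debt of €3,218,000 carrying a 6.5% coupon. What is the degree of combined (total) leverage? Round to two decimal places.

1.99

At 40,030 units, contribution = 40,030 × €32.13 = €1,286,163.90.
Operating income = contribution − fixed costs = €1,286,163.90 − €430,400 = €855,763.90. Interest = €209,170.00, so EBIT − I = €646,593.90.
Degree of total leverage = total CM / (EBIT − interest) = €1,286,163.90 / €646,593.90 = 1.9891.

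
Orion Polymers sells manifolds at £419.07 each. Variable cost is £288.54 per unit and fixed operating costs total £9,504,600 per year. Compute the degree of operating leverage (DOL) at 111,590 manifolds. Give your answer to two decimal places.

2.88

Total contribution margin = 111,590 × £130.53 = £14,565,842.70.
EBIT = £14,565,842.70 − £9,504,600 = £5,061,242.70.
DOL = contribution ÷ EBIT = £14,565,842.70 ÷ £5,061,242.70 = 2.8779.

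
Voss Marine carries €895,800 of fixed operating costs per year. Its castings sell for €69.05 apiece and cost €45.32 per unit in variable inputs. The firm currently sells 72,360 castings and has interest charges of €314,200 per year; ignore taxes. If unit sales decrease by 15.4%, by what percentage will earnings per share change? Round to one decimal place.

Total contribution margin = 72,360 × €23.73 = €1,717,102.80.
Operating income = contribution − fixed costs = €1,717,102.80 − €895,800 = €821,302.80.
After interest of €314,200.00, pre-tax earnings = €507,102.80.
DCL = total CM / (EBIT − I) = €1,717,102.80 / €507,102.80 = 3.3861.
EPS therefore changes by 3.3861 × (-15.4%) = -52.1%.

-52.1%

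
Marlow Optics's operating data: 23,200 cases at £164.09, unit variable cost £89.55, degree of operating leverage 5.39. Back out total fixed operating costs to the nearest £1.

At 23,200 units, contribution = 23,200 × £74.54 = £1,729,328.00.
Since DOL = CM ÷ EBIT, EBIT = £1,729,328.00 ÷ 5.39 = £320,840.07.
And FC = contribution − EBIT = £1,729,328.00 − £320,840.07 = £1,408,488.

£1,408,488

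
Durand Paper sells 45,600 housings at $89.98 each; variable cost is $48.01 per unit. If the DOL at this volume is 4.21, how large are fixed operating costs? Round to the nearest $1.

Contribution at this volume is 45,600 × $41.97 = $1,913,832.00.
DOL = contribution / EBIT, so EBIT = $1,913,832.00 / 4.21 = $454,591.92.
Fixed costs = CM − EBIT = $1,913,832.00 − $454,591.92 = $1,459,240.

$1,459,240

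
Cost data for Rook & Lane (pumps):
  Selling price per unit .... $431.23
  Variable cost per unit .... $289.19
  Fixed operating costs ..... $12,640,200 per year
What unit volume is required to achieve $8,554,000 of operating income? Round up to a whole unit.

149,213 pumps

Each unit contributes $431.23 − $289.19 = $142.04.
Need Q such that Q × $142.04 − $12,640,200 = $8,554,000, i.e. Q = $21,194,200 / $142.04 = 149,212.90 → 149,213.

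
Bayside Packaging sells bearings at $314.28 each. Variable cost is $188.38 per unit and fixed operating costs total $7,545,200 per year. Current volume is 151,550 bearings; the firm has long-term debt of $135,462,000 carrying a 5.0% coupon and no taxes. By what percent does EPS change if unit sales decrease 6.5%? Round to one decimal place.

-26.0%

Total contribution margin = 151,550 × $125.90 = $19,080,145.00.
Operating income = contribution − fixed costs = $19,080,145.00 − $7,545,200 = $11,534,945.00.
Interest = $6,773,100.00, so EBIT − I = $4,761,845.00.
Degree of combined leverage = contribution ÷ (EBIT − I) = $19,080,145.00 ÷ $4,761,845.00 = 4.0069.
%ΔEPS = DCL × %ΔSales = 4.0069 × -6.5% = -26.0%.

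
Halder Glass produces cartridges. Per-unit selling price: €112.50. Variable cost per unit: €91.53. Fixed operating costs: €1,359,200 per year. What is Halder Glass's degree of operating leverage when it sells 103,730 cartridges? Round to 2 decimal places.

2.67

Contribution at this volume is 103,730 × €20.97 = €2,175,218.10.
Subtracting fixed costs: EBIT = €2,175,218.10 − €1,359,200 = €816,018.10.
So DOL = total CM / EBIT = €2,175,218.10 / €816,018.10 = 2.6656.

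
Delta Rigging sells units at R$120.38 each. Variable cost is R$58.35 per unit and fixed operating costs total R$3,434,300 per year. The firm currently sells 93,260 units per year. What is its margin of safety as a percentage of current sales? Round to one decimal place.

Each unit contributes R$120.38 − R$58.35 = R$62.03. Break-even units = R$3,434,300 ÷ R$62.03 = 55,365.15; break-even revenue = 55,365.15 × R$120.38 = R$6,664,856.26.
Actual sales revenue = 93,260 × R$120.38 = R$11,226,638.80.
Margin of safety = (R$11,226,638.80 − R$6,664,856.26) ÷ R$11,226,638.80 = 40.6%.

40.6%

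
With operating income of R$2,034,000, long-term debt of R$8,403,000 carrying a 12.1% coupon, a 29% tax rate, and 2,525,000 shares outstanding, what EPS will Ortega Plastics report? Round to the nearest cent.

Pre-tax income = R$2,034,000 − R$1,016,763.00 = R$1,017,237.00.
After tax at 29%: net income = R$1,017,237.00 × 0.71 = R$722,238.27.
Per share: R$722,238.27 / 2,525,000 shares = R$0.29.

R$0.29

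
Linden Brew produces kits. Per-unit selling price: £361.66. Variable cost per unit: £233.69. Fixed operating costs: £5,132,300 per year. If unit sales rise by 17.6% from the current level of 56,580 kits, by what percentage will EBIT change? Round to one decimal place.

+60.4%

At 56,580 units, contribution = 56,580 × £127.97 = £7,240,542.60.
Subtracting fixed costs: EBIT = £7,240,542.60 − £5,132,300 = £2,108,242.60.
So DOL = total CM / EBIT = £7,240,542.60 / £2,108,242.60 = 3.4344.
%ΔEBIT = DOL × %ΔSales = 3.4344 × +17.6% = +60.4%.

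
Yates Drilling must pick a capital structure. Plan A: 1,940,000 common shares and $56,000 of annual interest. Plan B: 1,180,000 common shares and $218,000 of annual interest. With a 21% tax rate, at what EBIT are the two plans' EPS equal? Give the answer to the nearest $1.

At indifference, (EBIT − 56,000)(1 − t)/1,940,000 = (EBIT − 218,000)(1 − t)/1,180,000.
Cancelling (1 − t) and cross-multiplying: 1,180,000·(EBIT − 56,000) = 1,940,000·(EBIT − 218,000).
EBIT × (1,940,000 − 1,180,000) = 218,000 × 1,940,000 − 56,000 × 1,180,000 = 356,840,000,000, so EBIT = 356,840,000,000 ÷ 760,000 = 469,526.32.

$469,526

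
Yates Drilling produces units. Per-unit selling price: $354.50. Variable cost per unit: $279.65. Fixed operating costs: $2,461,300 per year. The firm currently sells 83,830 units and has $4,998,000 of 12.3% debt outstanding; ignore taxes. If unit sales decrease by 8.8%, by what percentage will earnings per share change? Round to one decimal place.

At 83,830 units, contribution = 83,830 × $74.85 = $6,274,675.50.
EBIT = $6,274,675.50 − $2,461,300 = $3,813,375.50.
After interest of $614,754.00, pre-tax earnings = $3,198,621.50.
DCL = total CM / (EBIT − I) = $6,274,675.50 / $3,198,621.50 = 1.9617.
EPS therefore changes by 1.9617 × (-8.8%) = -17.3%.

-17.3%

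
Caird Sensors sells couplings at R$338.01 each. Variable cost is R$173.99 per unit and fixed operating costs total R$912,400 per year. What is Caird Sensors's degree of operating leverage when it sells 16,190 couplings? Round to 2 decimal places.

Contribution at this volume is 16,190 × R$164.02 = R$2,655,483.80.
EBIT = R$2,655,483.80 − R$912,400 = R$1,743,083.80.
So DOL = total CM / EBIT = R$2,655,483.80 / R$1,743,083.80 = 1.5234.

1.52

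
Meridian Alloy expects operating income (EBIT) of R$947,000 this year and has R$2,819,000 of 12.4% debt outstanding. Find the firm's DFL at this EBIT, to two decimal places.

1.59

Interest = R$349,556.00.
Degree of financial leverage = EBIT / (EBIT − interest) = R$947,000 / R$597,444.00 = 1.5851.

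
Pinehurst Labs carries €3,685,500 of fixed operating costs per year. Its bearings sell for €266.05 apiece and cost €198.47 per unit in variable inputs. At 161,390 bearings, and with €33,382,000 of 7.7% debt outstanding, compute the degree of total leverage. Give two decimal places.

Contribution at this volume is 161,390 × €67.58 = €10,906,736.20.
Subtracting fixed costs: EBIT = €10,906,736.20 − €3,685,500 = €7,221,236.20. Interest = €2,570,414.00, so EBIT − I = €4,650,822.20.
DCL = contribution ÷ (EBIT − I) = €10,906,736.20 ÷ €4,650,822.20 = 2.3451.

2.35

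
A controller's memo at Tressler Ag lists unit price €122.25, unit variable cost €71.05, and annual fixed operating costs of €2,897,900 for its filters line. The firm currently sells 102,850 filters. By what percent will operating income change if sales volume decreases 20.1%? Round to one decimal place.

At 102,850 units, contribution = 102,850 × €51.20 = €5,265,920.00.
Operating income = contribution − fixed costs = €5,265,920.00 − €2,897,900 = €2,368,020.00.
Degree of operating leverage = €5,265,920.00 / €2,368,020.00 = 2.2238.
Operating income changes by 2.2238 × -20.1% = -44.7%.

-44.7%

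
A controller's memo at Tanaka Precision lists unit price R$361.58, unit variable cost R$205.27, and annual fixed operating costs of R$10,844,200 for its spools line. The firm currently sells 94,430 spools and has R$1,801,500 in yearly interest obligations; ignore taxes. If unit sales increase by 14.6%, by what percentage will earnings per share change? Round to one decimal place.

Contribution at this volume is 94,430 × R$156.31 = R$14,760,353.30.
Operating income = contribution − fixed costs = R$14,760,353.30 − R$10,844,200 = R$3,916,153.30.
After interest of R$1,801,500.00, pre-tax earnings = R$2,114,653.30.
Degree of combined leverage = contribution ÷ (EBIT − I) = R$14,760,353.30 ÷ R$2,114,653.30 = 6.9800.
EPS therefore changes by 6.9800 × (+14.6%) = +101.9%.

+101.9%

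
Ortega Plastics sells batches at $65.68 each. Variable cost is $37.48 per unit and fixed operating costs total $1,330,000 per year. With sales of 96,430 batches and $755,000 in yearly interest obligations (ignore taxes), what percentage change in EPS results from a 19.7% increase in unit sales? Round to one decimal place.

+84.5%

Total contribution margin = 96,430 × $28.20 = $2,719,326.00.
Subtracting fixed costs: EBIT = $2,719,326.00 − $1,330,000 = $1,389,326.00.
Interest = $755,000.00, so EBIT − I = $634,326.00.
DCL = total CM / (EBIT − I) = $2,719,326.00 / $634,326.00 = 4.2870.
%ΔEPS = DCL × %ΔSales = 4.2870 × +19.7% = +84.5%.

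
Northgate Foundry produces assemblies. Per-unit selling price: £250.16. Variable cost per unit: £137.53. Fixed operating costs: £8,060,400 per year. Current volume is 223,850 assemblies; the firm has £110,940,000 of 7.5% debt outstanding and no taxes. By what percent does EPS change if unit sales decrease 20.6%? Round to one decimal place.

At 223,850 units, contribution = 223,850 × £112.63 = £25,212,225.50.
Operating income = contribution − fixed costs = £25,212,225.50 − £8,060,400 = £17,151,825.50.
Interest = £8,320,500.00, so EBIT − I = £8,831,325.50.
DCL = total CM / (EBIT − I) = £25,212,225.50 / £8,831,325.50 = 2.8549.
%ΔEPS = DCL × %ΔSales = 2.8549 × -20.6% = -58.8%.

-58.8%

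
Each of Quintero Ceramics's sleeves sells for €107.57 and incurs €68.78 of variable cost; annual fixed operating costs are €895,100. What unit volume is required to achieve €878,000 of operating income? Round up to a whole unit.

45,711 sleeves

Unit CM = price − variable cost = €107.57 − €68.78 = €38.79.
Required volume = (fixed costs + target profit) ÷ CM = (€895,100 + €878,000) ÷ €38.79 = 45,710.23, so 45,711 sleeves.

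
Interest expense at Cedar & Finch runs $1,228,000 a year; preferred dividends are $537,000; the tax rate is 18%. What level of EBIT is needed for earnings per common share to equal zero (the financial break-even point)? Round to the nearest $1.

$1,882,878

Preferred dividends are paid after tax, so their pre-tax equivalent is $537,000 ÷ (1 − 0.18) = $654,878.05.
Financial break-even EBIT = interest + D_p ÷ (1 − t) = $1,228,000 + $654,878.05 = $1,882,878.05.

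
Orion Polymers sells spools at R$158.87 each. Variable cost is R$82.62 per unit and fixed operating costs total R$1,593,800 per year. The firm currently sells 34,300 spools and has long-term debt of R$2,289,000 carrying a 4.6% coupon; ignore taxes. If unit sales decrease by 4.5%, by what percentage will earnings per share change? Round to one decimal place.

-12.8%

Total contribution margin = 34,300 × R$76.25 = R$2,615,375.00.
Operating income = contribution − fixed costs = R$2,615,375.00 − R$1,593,800 = R$1,021,575.00.
After interest of R$105,294.00, pre-tax earnings = R$916,281.00.
DCL = total CM / (EBIT − I) = R$2,615,375.00 / R$916,281.00 = 2.8543.
EPS therefore changes by 2.8543 × (-4.5%) = -12.8%.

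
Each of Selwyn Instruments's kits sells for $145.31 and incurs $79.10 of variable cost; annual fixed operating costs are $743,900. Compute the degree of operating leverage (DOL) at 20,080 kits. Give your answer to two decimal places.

2.27

Total contribution margin = 20,080 × $66.21 = $1,329,496.80.
EBIT = $1,329,496.80 − $743,900 = $585,596.80.
DOL = contribution ÷ EBIT = $1,329,496.80 ÷ $585,596.80 = 2.2703.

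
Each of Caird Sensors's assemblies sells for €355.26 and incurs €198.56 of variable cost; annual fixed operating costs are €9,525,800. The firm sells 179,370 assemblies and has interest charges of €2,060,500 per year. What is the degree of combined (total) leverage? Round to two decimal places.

At 179,370 units, contribution = 179,370 × €156.70 = €28,107,279.00.
Subtracting fixed costs: EBIT = €28,107,279.00 − €9,525,800 = €18,581,479.00. Interest = €2,060,500.00, so EBIT − I = €16,520,979.00.
Degree of total leverage = total CM / (EBIT − interest) = €28,107,279.00 / €16,520,979.00 = 1.7013.

1.70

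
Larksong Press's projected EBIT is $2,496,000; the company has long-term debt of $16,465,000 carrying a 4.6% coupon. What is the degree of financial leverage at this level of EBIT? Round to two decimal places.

1.44

Annual interest charges come to $757,390.00.
Degree of financial leverage = EBIT / (EBIT − interest) = $2,496,000 / $1,738,610.00 = 1.4356.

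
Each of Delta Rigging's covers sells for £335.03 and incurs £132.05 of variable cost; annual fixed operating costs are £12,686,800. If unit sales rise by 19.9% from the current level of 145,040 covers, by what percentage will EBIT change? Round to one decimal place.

At 145,040 units, contribution = 145,040 × £202.98 = £29,440,219.20.
Operating income = contribution − fixed costs = £29,440,219.20 − £12,686,800 = £16,753,419.20.
Degree of operating leverage = £29,440,219.20 / £16,753,419.20 = 1.7573.
%ΔEBIT = DOL × %ΔSales = 1.7573 × +19.9% = +35.0%.

+35.0%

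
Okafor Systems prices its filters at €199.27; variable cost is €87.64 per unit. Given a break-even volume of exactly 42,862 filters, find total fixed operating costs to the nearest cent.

€4,784,685.06

Contribution margin per unit = €199.27 − €87.64 = €111.63.
Since BE = FC / CM, FC = 42,862 × €111.63 = €4,784,685.06.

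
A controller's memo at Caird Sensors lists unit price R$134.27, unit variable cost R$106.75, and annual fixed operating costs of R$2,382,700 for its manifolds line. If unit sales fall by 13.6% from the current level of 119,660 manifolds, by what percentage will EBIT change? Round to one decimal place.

-49.2%

Contribution at this volume is 119,660 × R$27.52 = R$3,293,043.20.
Subtracting fixed costs: EBIT = R$3,293,043.20 − R$2,382,700 = R$910,343.20.
DOL = contribution ÷ EBIT = R$3,293,043.20 ÷ R$910,343.20 = 3.6174.
Operating income changes by 3.6174 × -13.6% = -49.2%.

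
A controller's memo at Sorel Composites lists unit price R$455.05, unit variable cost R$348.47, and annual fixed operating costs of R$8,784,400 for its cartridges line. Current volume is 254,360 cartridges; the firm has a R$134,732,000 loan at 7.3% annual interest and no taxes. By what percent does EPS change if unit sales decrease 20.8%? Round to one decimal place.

Contribution at this volume is 254,360 × R$106.58 = R$27,109,688.80.
Subtracting fixed costs: EBIT = R$27,109,688.80 − R$8,784,400 = R$18,325,288.80.
Interest = R$9,835,436.00, so EBIT − I = R$8,489,852.80.
DCL = total CM / (EBIT − I) = R$27,109,688.80 / R$8,489,852.80 = 3.1932.
EPS therefore changes by 3.1932 × (-20.8%) = -66.4%.

-66.4%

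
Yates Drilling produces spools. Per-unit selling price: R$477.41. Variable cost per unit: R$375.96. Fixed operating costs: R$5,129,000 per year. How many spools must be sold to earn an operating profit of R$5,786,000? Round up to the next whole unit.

Unit CM = price − variable cost = R$477.41 − R$375.96 = R$101.45.
Need Q such that Q × R$101.45 − R$5,129,000 = R$5,786,000, i.e. Q = R$10,915,000 / R$101.45 = 107,589.95 → 107,590.

107,590 spools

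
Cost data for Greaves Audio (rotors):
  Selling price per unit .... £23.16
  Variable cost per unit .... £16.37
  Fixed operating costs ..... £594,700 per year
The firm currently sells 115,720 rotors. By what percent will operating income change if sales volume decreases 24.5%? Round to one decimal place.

-100.8%

At 115,720 units, contribution = 115,720 × £6.79 = £785,738.80.
Operating income = contribution − fixed costs = £785,738.80 − £594,700 = £191,038.80.
DOL = contribution ÷ EBIT = £785,738.80 ÷ £191,038.80 = 4.1130.
Operating income changes by 4.1130 × -24.5% = -100.8%.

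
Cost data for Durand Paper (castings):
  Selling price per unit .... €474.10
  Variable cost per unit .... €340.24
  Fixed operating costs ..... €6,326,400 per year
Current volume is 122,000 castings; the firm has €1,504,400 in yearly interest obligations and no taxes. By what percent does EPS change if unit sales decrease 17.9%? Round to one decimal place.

-34.4%

Total contribution margin = 122,000 × €133.86 = €16,330,920.00.
Subtracting fixed costs: EBIT = €16,330,920.00 − €6,326,400 = €10,004,520.00.
Interest = €1,504,400.00, so EBIT − I = €8,500,120.00.
DCL = total CM / (EBIT − I) = €16,330,920.00 / €8,500,120.00 = 1.9213.
EPS therefore changes by 1.9213 × (-17.9%) = -34.4%.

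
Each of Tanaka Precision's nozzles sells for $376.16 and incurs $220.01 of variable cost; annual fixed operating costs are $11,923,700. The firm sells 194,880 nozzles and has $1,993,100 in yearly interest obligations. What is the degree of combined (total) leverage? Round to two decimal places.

Total contribution margin = 194,880 × $156.15 = $30,430,512.00.
EBIT = $30,430,512.00 − $11,923,700 = $18,506,812.00. Interest = $1,993,100.00.
DOL = $30,430,512.00 ÷ $18,506,812.00 = 1.6443; DFL = $18,506,812.00 ÷ $16,513,712.00 = 1.1207.
DCL = DOL × DFL = 1.6443 × 1.1207 = 1.8428.

1.84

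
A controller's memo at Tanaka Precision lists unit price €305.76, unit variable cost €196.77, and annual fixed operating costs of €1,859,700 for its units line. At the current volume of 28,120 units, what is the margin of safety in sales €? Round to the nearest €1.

€3,380,778

Each unit contributes €305.76 − €196.77 = €108.99. Break-even units = €1,859,700 ÷ €108.99 = 17,063.03; break-even revenue = 17,063.03 × €305.76 = €5,217,193.06.
Actual sales revenue = 28,120 × €305.76 = €8,597,971.20.
Margin of safety = €8,597,971.20 − €5,217,193.06 = €3,380,778.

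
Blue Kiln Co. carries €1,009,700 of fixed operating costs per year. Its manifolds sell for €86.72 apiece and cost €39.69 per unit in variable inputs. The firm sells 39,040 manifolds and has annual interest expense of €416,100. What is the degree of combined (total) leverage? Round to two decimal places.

4.48

At 39,040 units, contribution = 39,040 × €47.03 = €1,836,051.20.
EBIT = €1,836,051.20 − €1,009,700 = €826,351.20. Interest = €416,100.00, so EBIT − I = €410,251.20.
DCL = contribution ÷ (EBIT − I) = €1,836,051.20 ÷ €410,251.20 = 4.4754.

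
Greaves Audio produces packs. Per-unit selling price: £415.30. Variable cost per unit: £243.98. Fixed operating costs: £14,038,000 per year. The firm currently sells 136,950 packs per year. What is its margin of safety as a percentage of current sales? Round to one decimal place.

40.2%

Contribution margin per unit = £415.30 − £243.98 = £171.32. Break-even units = £14,038,000 ÷ £171.32 = 81,940.23; break-even revenue = 81,940.23 × £415.30 = £34,029,777.03.
Actual sales revenue = 136,950 × £415.30 = £56,875,335.00.
Margin of safety = (£56,875,335.00 − £34,029,777.03) ÷ £56,875,335.00 = 40.2%.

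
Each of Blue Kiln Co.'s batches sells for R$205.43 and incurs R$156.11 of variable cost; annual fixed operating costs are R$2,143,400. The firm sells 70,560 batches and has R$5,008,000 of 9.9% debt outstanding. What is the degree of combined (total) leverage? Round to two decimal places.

Total contribution margin = 70,560 × R$49.32 = R$3,480,019.20.
Subtracting fixed costs: EBIT = R$3,480,019.20 − R$2,143,400 = R$1,336,619.20. Interest = R$495,792.00, so EBIT − I = R$840,827.20.
Degree of total leverage = total CM / (EBIT − interest) = R$3,480,019.20 / R$840,827.20 = 4.1388.

4.14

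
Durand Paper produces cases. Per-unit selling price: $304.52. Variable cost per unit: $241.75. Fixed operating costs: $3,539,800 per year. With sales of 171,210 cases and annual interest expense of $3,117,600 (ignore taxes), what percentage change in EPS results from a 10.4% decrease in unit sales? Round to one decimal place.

Total contribution margin = 171,210 × $62.77 = $10,746,851.70.
Operating income = contribution − fixed costs = $10,746,851.70 − $3,539,800 = $7,207,051.70.
After interest of $3,117,600.00, pre-tax earnings = $4,089,451.70.
DCL = total CM / (EBIT − I) = $10,746,851.70 / $4,089,451.70 = 2.6279.
EPS therefore changes by 2.6279 × (-10.4%) = -27.3%.

-27.3%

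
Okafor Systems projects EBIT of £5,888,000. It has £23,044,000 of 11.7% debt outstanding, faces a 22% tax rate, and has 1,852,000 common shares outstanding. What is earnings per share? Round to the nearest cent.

Pre-tax income = £5,888,000 − £2,696,148.00 = £3,191,852.00.
After tax at 22%: net income = £3,191,852.00 × 0.78 = £2,489,644.56.
Per share: £2,489,644.56 / 1,852,000 shares = £1.34.

£1.34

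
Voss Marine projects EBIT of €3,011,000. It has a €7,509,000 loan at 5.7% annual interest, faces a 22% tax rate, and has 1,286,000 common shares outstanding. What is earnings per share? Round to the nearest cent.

Interest = €428,013.00, so EBT = €3,011,000 − €428,013.00 = €2,582,987.00.
After tax at 22%: net income = €2,582,987.00 × 0.78 = €2,014,729.86.
EPS = €2,014,729.86 ÷ 1,286,000 = €1.57.

€1.57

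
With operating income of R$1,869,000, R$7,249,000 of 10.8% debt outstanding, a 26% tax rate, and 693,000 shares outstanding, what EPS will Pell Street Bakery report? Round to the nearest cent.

R$1.16

Interest = R$782,892.00, so EBT = R$1,869,000 − R$782,892.00 = R$1,086,108.00.
Net income = R$1,086,108.00 × (1 − 0.26) = R$803,719.92.
EPS = R$803,719.92 ÷ 693,000 = R$1.16.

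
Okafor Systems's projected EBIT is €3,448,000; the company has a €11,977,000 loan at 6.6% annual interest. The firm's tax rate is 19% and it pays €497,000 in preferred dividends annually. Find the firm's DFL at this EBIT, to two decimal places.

Interest = €790,482.00.
Pre-tax preferred-dividend burden = €497,000 ÷ (1 − 0.19) = €613,580.25.
DFL = EBIT ÷ [EBIT − I − D_p/(1−t)] = €3,448,000 ÷ [€3,448,000 − €790,482.00 − €613,580.25] = €3,448,000 ÷ €2,043,937.75 = 1.6869.

1.69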